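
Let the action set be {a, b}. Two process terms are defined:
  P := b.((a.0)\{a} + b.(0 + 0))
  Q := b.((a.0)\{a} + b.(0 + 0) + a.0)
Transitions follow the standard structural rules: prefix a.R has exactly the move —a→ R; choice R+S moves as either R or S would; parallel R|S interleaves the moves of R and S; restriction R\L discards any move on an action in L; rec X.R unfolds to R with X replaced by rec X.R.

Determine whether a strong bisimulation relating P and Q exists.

NO

Reachable graph of P (3 states):
  p0 = b.((a.0)\{a} + b.(0 + 0)) → =b=> p1
  p1 = (a.0)\{a} + b.(0 + 0) → =b=> p2
  p2 = 0 + 0 → stopped
Reachable graph of Q (4 states):
  q0 = b.((a.0)\{a} + b.(0 + 0) + a.0) → =b=> q1
  q1 = (a.0)\{a} + b.(0 + 0) + a.0 → =a=> q2, =b=> q3
  q2 = 0 → stopped
  q3 = 0 + 0 → stopped
Coarsest stable partition (strong bisimilarity classes):
  B0 = {p0}
  B1 = {p1}
  B2 = {p2, q2, q3}
  B3 = {q0}
  B4 = {q1}
p0 ∈ B0, q0 ∈ B3 → different blocks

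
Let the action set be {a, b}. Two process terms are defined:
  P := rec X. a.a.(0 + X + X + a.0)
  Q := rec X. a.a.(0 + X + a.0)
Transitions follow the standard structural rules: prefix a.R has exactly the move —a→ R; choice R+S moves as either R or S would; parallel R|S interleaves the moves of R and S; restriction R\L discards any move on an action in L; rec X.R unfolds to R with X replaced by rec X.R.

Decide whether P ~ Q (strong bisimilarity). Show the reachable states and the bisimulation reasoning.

LTS(P): 4 reachable states
  m0 = rec X. a.a.(0 + X + X + a.0) → ··a··> m1
  m1 = a.(0 + (rec X. a.a.(0 + X + X + a.0)) + (rec X. a.a.(0 + X + X + a.0)) + a.0) → ··a··> m2
  m2 = 0 + (rec X. a.a.(0 + X + X + a.0)) + (rec X. a.a.(0 + X + X + a.0)) + a.0 → ··a··> m1, ··a··> m3
  m3 = 0 → (no moves)
LTS(Q): 4 reachable states
  n0 = rec X. a.a.(0 + X + a.0) → ··a··> n1
  n1 = a.(0 + (rec X. a.a.(0 + X + a.0)) + a.0) → ··a··> n2
  n2 = 0 + (rec X. a.a.(0 + X + a.0)) + a.0 → ··a··> n1, ··a··> n3
  n3 = 0 → (no moves)
Bisimilarity quotient blocks:
  B0 = {m0, n0}
  B1 = {m1, n1}
  B2 = {m2, n2}
  B3 = {m3, n3}
m0 ∈ B0, n0 ∈ B0 → same block

P ~ Q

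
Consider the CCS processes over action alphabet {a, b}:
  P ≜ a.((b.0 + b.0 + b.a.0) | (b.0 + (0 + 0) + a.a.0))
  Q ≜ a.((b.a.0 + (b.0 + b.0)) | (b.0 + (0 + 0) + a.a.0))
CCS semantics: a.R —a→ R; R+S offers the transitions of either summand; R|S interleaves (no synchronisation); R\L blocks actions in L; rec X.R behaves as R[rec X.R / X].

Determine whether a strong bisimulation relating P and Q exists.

P ~ Q

LTS(P): 10 reachable states
  p0 = a.((b.0 + b.0 + b.a.0) | (b.0 + (0 + 0) + a.a.0)) → =a=> p1
  p1 = (b.0 + b.0 + b.a.0) | (b.0 + (0 + 0) + a.a.0) → =a=> p2, =b=> p3, =b=> p4, =b=> p5
  p2 = (b.0 + b.0 + b.a.0) | a.0 → =a=> p3, =b=> p6, =b=> p7
  p3 = (b.0 + b.0 + b.a.0) | 0 → =b=> p8, =b=> p9
  p4 = 0 | (b.0 + (0 + 0) + a.a.0) → =a=> p6, =b=> p8
  p5 = a.0 | (b.0 + (0 + 0) + a.a.0) → =a=> p4, =a=> p7, =b=> p9
  p6 = 0 | a.0 → =a=> p8
  p7 = a.0 | a.0 → =a=> p6, =a=> p9
  p8 = 0 | 0 → (no moves)
  p9 = a.0 | 0 → =a=> p8
LTS(Q): 10 reachable states
  q0 = a.((b.a.0 + (b.0 + b.0)) | (b.0 + (0 + 0) + a.a.0)) → =a=> q1
  q1 = (b.a.0 + (b.0 + b.0)) | (b.0 + (0 + 0) + a.a.0) → =a=> q2, =b=> q3, =b=> q4, =b=> q5
  q2 = (b.a.0 + (b.0 + b.0)) | a.0 → =a=> q3, =b=> q6, =b=> q7
  q3 = (b.a.0 + (b.0 + b.0)) | 0 → =b=> q8, =b=> q9
  q4 = 0 | (b.0 + (0 + 0) + a.a.0) → =a=> q6, =b=> q8
  q5 = a.0 | (b.0 + (0 + 0) + a.a.0) → =a=> q4, =a=> q7, =b=> q9
  q6 = 0 | a.0 → =a=> q8
  q7 = a.0 | a.0 → =a=> q6, =a=> q9
  q8 = 0 | 0 → (no moves)
  q9 = a.0 | 0 → =a=> q8
Bisimilarity quotient blocks:
  B0 = {p0, q0}
  B1 = {p1, q1}
  B2 = {p2, q2}
  B3 = {p7, q7}
  B4 = {p6, p9, q6, q9}
  B5 = {p8, q8}
  B6 = {p3, q3}
  B7 = {p5, q5}
  B8 = {p4, q4}
p0 ∈ B0, q0 ∈ B0 → same block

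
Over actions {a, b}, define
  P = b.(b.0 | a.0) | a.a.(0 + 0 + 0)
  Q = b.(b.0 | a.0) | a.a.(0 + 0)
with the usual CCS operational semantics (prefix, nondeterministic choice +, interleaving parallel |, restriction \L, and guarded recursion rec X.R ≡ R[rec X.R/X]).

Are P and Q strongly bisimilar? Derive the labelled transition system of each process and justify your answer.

bisimilar

Reachable graph of P (15 states):
  m0 = b.(b.0 | a.0) | a.a.(0 + 0 + 0) has moves —a→ m1, —b→ m2
  m1 = b.(b.0 | a.0) | a.(0 + 0 + 0) has moves —a→ m3, —b→ m4
  m2 = b.0 | a.0 | a.a.(0 + 0 + 0) has moves —a→ m4, —a→ m5, —b→ m6
  m3 = b.(b.0 | a.0) | (0 + 0 + 0) has moves —b→ m7
  m4 = b.0 | a.0 | a.(0 + 0 + 0) has moves —a→ m7, —a→ m8, —b→ m9
  m5 = b.0 | 0 | a.a.(0 + 0 + 0) has moves —a→ m8, —b→ m10
  m6 = 0 | a.0 | a.a.(0 + 0 + 0) has moves —a→ m10, —a→ m9
  m7 = b.0 | a.0 | (0 + 0 + 0) has moves —a→ m11, —b→ m12
  m8 = b.0 | 0 | a.(0 + 0 + 0) has moves —a→ m11, —b→ m13
  m9 = 0 | a.0 | a.(0 + 0 + 0) has moves —a→ m12, —a→ m13
  m10 = 0 | 0 | a.a.(0 + 0 + 0) has moves —a→ m13
  m11 = b.0 | 0 | (0 + 0 + 0) has moves —b→ m14
  m12 = 0 | a.0 | (0 + 0 + 0) has moves —a→ m14
  m13 = 0 | 0 | a.(0 + 0 + 0) has moves —a→ m14
  m14 = 0 | 0 | (0 + 0 + 0) has moves stopped
Reachable graph of Q (15 states):
  n0 = b.(b.0 | a.0) | a.a.(0 + 0) has moves —a→ n1, —b→ n2
  n1 = b.(b.0 | a.0) | a.(0 + 0) has moves —a→ n3, —b→ n4
  n2 = b.0 | a.0 | a.a.(0 + 0) has moves —a→ n4, —a→ n5, —b→ n6
  n3 = b.(b.0 | a.0) | (0 + 0) has moves —b→ n7
  n4 = b.0 | a.0 | a.(0 + 0) has moves —a→ n7, —a→ n8, —b→ n9
  n5 = b.0 | 0 | a.a.(0 + 0) has moves —a→ n8, —b→ n10
  n6 = 0 | a.0 | a.a.(0 + 0) has moves —a→ n10, —a→ n9
  n7 = b.0 | a.0 | (0 + 0) has moves —a→ n11, —b→ n12
  n8 = b.0 | 0 | a.(0 + 0) has moves —a→ n11, —b→ n13
  n9 = 0 | a.0 | a.(0 + 0) has moves —a→ n12, —a→ n13
  n10 = 0 | 0 | a.a.(0 + 0) has moves —a→ n13
  n11 = b.0 | 0 | (0 + 0) has moves —b→ n14
  n12 = 0 | a.0 | (0 + 0) has moves —a→ n14
  n13 = 0 | 0 | a.(0 + 0) has moves —a→ n14
  n14 = 0 | 0 | (0 + 0) has moves stopped
Partition-refinement fixed point:
  B0 = {m0, n0}
  B1 = {m2, n2}
  B2 = {m4, m5, n4, n5}
  B3 = {m10, m9, n10, n9}
  B4 = {m12, m13, n12, n13}
  B5 = {m14, n14}
  B6 = {m7, m8, n7, n8}
  B7 = {m11, n11}
  B8 = {m6, n6}
  B9 = {m1, n1}
  B10 = {m3, n3}
m0 ∈ B0, n0 ∈ B0 → same block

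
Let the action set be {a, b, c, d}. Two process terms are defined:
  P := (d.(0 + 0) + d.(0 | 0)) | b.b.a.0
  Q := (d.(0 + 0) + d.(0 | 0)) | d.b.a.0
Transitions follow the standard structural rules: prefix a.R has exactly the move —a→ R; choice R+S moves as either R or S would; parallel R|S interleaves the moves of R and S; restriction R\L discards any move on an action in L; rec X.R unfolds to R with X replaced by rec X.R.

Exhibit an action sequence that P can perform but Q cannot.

LTS(P): 12 reachable states
  u0 = (d.(0 + 0) + d.(0 | 0)) | b.b.a.0 has moves =b=> u1, =d=> u2, =d=> u3
  u1 = (d.(0 + 0) + d.(0 | 0)) | b.a.0 has moves =b=> u4, =d=> u5, =d=> u6
  u2 = (0 + 0) | b.b.a.0 has moves =b=> u5
  u3 = 0 | 0 | b.b.a.0 has moves =b=> u6
  u4 = (d.(0 + 0) + d.(0 | 0)) | a.0 has moves =a=> u7, =d=> u8, =d=> u9
  u5 = (0 + 0) | b.a.0 has moves =b=> u8
  u6 = 0 | 0 | b.a.0 has moves =b=> u9
  u7 = (d.(0 + 0) + d.(0 | 0)) | 0 has moves =d=> u10, =d=> u11
  u8 = (0 + 0) | a.0 has moves =a=> u10
  u9 = 0 | 0 | a.0 has moves =a=> u11
  u10 = (0 + 0) | 0 has moves ∅
  u11 = 0 | 0 | 0 has moves ∅
LTS(Q): 12 reachable states
  v0 = (d.(0 + 0) + d.(0 | 0)) | d.b.a.0 has moves =d=> v1, =d=> v2, =d=> v3
  v1 = (0 + 0) | d.b.a.0 has moves =d=> v4
  v2 = (d.(0 + 0) + d.(0 | 0)) | b.a.0 has moves =b=> v5, =d=> v4, =d=> v6
  v3 = 0 | 0 | d.b.a.0 has moves =d=> v6
  v4 = (0 + 0) | b.a.0 has moves =b=> v7
  v5 = (d.(0 + 0) + d.(0 | 0)) | a.0 has moves =a=> v8, =d=> v7, =d=> v9
  v6 = 0 | 0 | b.a.0 has moves =b=> v9
  v7 = (0 + 0) | a.0 has moves =a=> v10
  v8 = (d.(0 + 0) + d.(0 | 0)) | 0 has moves =d=> v10, =d=> v11
  v9 = 0 | 0 | a.0 has moves =a=> v11
  v10 = (0 + 0) | 0 has moves ∅
  v11 = 0 | 0 | 0 has moves ∅
Executing b from P (initial set {u0}):
  [1] b ⇒ {u1}
  — P admits the full trace.
Executing b from Q (initial set {v0}):
  [1] b ⇒ no successor for Q

b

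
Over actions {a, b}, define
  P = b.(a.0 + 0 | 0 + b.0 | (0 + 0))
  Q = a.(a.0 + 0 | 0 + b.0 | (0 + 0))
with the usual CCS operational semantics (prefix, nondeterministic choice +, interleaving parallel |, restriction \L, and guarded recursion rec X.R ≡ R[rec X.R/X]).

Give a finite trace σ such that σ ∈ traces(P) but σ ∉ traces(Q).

b

P's transition system — 4 states:
  s0 = b.(a.0 + 0 | 0 + b.0 | (0 + 0)) :: -b-> s1
  s1 = a.0 + 0 | 0 + b.0 | (0 + 0) :: -a-> s2, -b-> s3
  s2 = 0 :: deadlocked
  s3 = 0 | (0 + 0) :: deadlocked
Q's transition system — 4 states:
  t0 = a.(a.0 + 0 | 0 + b.0 | (0 + 0)) :: -a-> t1
  t1 = a.0 + 0 | 0 + b.0 | (0 + 0) :: -a-> t2, -b-> t3
  t2 = 0 :: deadlocked
  t3 = 0 | (0 + 0) :: deadlocked
Executing b from P (initial set {s0}):
  after b @ step 1: {s1}
  P completes σ.
Executing b from Q (initial set {t0}):
  after b @ step 1: no successor for Q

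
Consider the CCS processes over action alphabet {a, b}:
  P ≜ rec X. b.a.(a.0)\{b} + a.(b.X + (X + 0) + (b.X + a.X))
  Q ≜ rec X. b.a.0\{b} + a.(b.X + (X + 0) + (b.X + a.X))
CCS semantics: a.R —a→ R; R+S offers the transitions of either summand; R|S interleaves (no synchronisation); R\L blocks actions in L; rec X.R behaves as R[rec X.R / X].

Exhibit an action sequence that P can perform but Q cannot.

baa

Reachable graph of P (5 states):
  p0 = rec X. b.a.(a.0)\{b} + a.(b.X + (X + 0) + (b.X + a.X)) | -a-> p1, -b-> p2
  p1 = b.(rec X. b.a.(a.0)\{b} + a.(b.X + (X + 0) + (b.X + a.X))) + ((rec X. b.a.(a.0)\{b} + a.(b.X + (X + 0) + (b.X + a.X))) + 0) + (b.(rec X. b.a.(a.0)\{b} + a.(b.X + (X + 0) + (b.X + a.X))) + a.(rec X. b.a.(a.0)\{b} + a.(b.X + (X + 0) + (b.X + a.X)))) | -a-> p0, -a-> p1, -b-> p0, -b-> p2
  p2 = a.(a.0)\{b} | -a-> p3
  p3 = (a.0)\{b} | -a-> p4
  p4 = 0\{b} | ∅
Reachable graph of Q (4 states):
  q0 = rec X. b.a.0\{b} + a.(b.X + (X + 0) + (b.X + a.X)) | -a-> q1, -b-> q2
  q1 = b.(rec X. b.a.0\{b} + a.(b.X + (X + 0) + (b.X + a.X))) + ((rec X. b.a.0\{b} + a.(b.X + (X + 0) + (b.X + a.X))) + 0) + (b.(rec X. b.a.0\{b} + a.(b.X + (X + 0) + (b.X + a.X))) + a.(rec X. b.a.0\{b} + a.(b.X + (X + 0) + (b.X + a.X)))) | -a-> q0, -a-> q1, -b-> q0, -b-> q2
  q2 = a.0\{b} | -a-> q3
  q3 = 0\{b} | ∅
Trace ⟨baa⟩ through P, begin at {p0}:
  step 1 (b): {p2}
  step 2 (a): {p3}
  step 3 (a): {p4}
  — P admits the full trace.
Trace ⟨baa⟩ through Q, begin at {q0}:
  step 1 (b): {q2}
  step 2 (a): {q3}
  step 3 (a): no successor for Q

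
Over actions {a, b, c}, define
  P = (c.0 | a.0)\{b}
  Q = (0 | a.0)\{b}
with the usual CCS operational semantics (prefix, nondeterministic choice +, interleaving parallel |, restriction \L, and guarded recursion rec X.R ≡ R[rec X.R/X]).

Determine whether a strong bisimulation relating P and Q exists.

Reachable graph of P (4 states):
  s0 = (c.0 | a.0)\{b} has moves ··a··> s1, ··c··> s2
  s1 = (c.0 | 0)\{b} has moves ··c··> s3
  s2 = (0 | a.0)\{b} has moves ··a··> s3
  s3 = (0 | 0)\{b} has moves stopped
Reachable graph of Q (2 states):
  t0 = (0 | a.0)\{b} has moves ··a··> t1
  t1 = (0 | 0)\{b} has moves stopped
Partition-refinement fixed point:
  B0 = {s0}
  B1 = {s1}
  B2 = {s3, t1}
  B3 = {s2, t0}
s0 ∈ B0, t0 ∈ B3 → different blocks

NO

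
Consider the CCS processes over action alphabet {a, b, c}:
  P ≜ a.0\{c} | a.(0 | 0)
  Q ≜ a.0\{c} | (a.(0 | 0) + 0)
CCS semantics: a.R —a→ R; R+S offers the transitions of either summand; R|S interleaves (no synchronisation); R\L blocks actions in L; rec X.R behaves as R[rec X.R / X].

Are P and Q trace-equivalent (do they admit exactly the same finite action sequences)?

trace-equivalent

LTS(P): 4 reachable states
  m0 = a.0\{c} | a.(0 | 0) ⊢ —a→ m1, —a→ m2
  m1 = 0\{c} | a.(0 | 0) ⊢ —a→ m3
  m2 = a.0\{c} | (0 | 0) ⊢ —a→ m3
  m3 = 0\{c} | (0 | 0) ⊢ stopped
LTS(Q): 4 reachable states
  n0 = a.0\{c} | (a.(0 | 0) + 0) ⊢ —a→ n1, —a→ n2
  n1 = 0\{c} | (a.(0 | 0) + 0) ⊢ —a→ n3
  n2 = a.0\{c} | (0 | 0) ⊢ —a→ n3
  n3 = 0\{c} | (0 | 0) ⊢ stopped
Bisimilarity quotient blocks:
  B0 = {m0, n0}
  B1 = {m1, m2, n1, n2}
  B2 = {m3, n3}
m0 ∈ B0, n0 ∈ B0 → same block
Bisimilar ⇒ trace-equivalent.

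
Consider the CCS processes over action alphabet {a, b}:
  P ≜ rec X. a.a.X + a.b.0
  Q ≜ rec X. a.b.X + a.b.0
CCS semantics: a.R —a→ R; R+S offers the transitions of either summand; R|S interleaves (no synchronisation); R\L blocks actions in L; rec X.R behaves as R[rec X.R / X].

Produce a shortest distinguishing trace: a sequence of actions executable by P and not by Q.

LTS(P): 4 reachable states
  s0 = rec X. a.a.X + a.b.0 ⊢ —a→ s1, —a→ s2
  s1 = a.(rec X. a.a.X + a.b.0) ⊢ —a→ s0
  s2 = b.0 ⊢ —b→ s3
  s3 = 0 ⊢ stopped
LTS(Q): 4 reachable states
  t0 = rec X. a.b.X + a.b.0 ⊢ —a→ t1, —a→ t2
  t1 = b.(rec X. a.b.X + a.b.0) ⊢ —b→ t0
  t2 = b.0 ⊢ —b→ t3
  t3 = 0 ⊢ stopped
Executing aa from P (initial set {s0}):
  [1] a ⇒ {s1, s2}
  [2] a ⇒ {s0}
  — P admits the full trace.
Executing aa from Q (initial set {t0}):
  [1] a ⇒ {t1, t2}
  [2] a ⇒ ∅  — Q cannot continue

aa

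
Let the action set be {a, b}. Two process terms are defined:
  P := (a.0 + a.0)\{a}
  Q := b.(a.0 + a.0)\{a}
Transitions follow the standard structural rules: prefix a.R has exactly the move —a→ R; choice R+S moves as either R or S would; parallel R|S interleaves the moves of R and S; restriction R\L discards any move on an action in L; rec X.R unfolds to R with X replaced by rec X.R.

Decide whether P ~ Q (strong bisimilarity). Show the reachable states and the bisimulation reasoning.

P ≁ Q

Reachable graph of P (1 states):
  p0 = (a.0 + a.0)\{a} ⊢ deadlocked
Reachable graph of Q (2 states):
  q0 = b.(a.0 + a.0)\{a} ⊢ ··b··> q1
  q1 = (a.0 + a.0)\{a} ⊢ deadlocked
Bisimilarity quotient blocks:
  B0 = {p0, q1}
  B1 = {q0}
p0 ∈ B0, q0 ∈ B1 → different blocks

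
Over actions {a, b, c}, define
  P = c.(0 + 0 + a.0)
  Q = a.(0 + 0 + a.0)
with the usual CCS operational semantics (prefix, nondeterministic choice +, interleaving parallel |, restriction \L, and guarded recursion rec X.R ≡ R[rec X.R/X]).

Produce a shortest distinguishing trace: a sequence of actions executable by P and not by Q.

LTS(P): 3 reachable states
  p0 = c.(0 + 0 + a.0) :: --c--▸ p1
  p1 = 0 + 0 + a.0 :: --a--▸ p2
  p2 = 0 :: ·
LTS(Q): 3 reachable states
  q0 = a.(0 + 0 + a.0) :: --a--▸ q1
  q1 = 0 + 0 + a.0 :: --a--▸ q2
  q2 = 0 :: ·
Executing c from P (initial set {p0}):
  step 1 (c): {p1}
  ✓ P
Executing c from Q (initial set {q0}):
  step 1 (c): ∅  — Q cannot continue

c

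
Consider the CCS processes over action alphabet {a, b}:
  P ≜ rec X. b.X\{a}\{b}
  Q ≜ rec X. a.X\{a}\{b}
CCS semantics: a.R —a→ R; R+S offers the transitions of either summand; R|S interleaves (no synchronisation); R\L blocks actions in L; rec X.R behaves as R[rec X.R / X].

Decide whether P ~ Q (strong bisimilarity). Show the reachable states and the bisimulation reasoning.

NO

Reachable graph of P (2 states):
  s0 = rec X. b.X\{a}\{b} | =b=> s1
  s1 = (rec X. b.X\{a}\{b})\{a}\{b} | stopped
Reachable graph of Q (2 states):
  t0 = rec X. a.X\{a}\{b} | =a=> t1
  t1 = (rec X. a.X\{a}\{b})\{a}\{b} | stopped
Partition-refinement fixed point:
  B0 = {s0}
  B1 = {s1, t1}
  B2 = {t0}
s0 ∈ B0, t0 ∈ B2 → different blocks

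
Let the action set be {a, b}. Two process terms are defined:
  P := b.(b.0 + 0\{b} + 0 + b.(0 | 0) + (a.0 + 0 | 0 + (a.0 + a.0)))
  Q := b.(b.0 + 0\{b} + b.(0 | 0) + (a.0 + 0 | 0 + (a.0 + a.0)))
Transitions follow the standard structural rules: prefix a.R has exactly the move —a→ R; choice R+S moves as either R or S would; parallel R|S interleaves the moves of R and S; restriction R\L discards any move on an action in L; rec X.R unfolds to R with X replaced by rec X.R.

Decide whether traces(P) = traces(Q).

P's transition system — 4 states:
  u0 = b.(b.0 + 0\{b} + 0 + b.(0 | 0) + (a.0 + 0 | 0 + (a.0 + a.0))) → --b--▸ u1
  u1 = b.0 + 0\{b} + 0 + b.(0 | 0) + (a.0 + 0 | 0 + (a.0 + a.0)) → --a--▸ u2, --b--▸ u2, --b--▸ u3
  u2 = 0 → ∅
  u3 = 0 | 0 → ∅
Q's transition system — 4 states:
  v0 = b.(b.0 + 0\{b} + b.(0 | 0) + (a.0 + 0 | 0 + (a.0 + a.0))) → --b--▸ v1
  v1 = b.0 + 0\{b} + b.(0 | 0) + (a.0 + 0 | 0 + (a.0 + a.0)) → --a--▸ v2, --b--▸ v2, --b--▸ v3
  v2 = 0 → ∅
  v3 = 0 | 0 → ∅
Partition-refinement fixed point:
  B0 = {u0, v0}
  B1 = {u1, v1}
  B2 = {u2, u3, v2, v3}
u0 ∈ B0, v0 ∈ B0 → same block
Bisimilar ⇒ trace-equivalent.

YES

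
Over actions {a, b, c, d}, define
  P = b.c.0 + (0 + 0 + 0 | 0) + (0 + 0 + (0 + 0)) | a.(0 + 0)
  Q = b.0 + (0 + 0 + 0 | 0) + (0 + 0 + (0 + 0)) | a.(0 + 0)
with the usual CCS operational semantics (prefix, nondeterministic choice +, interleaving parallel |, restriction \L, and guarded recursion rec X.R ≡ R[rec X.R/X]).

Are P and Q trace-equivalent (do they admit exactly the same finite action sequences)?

P's transition system — 4 states:
  s0 = b.c.0 + (0 + 0 + 0 | 0) + (0 + 0 + (0 + 0)) | a.(0 + 0) → =a=> s1, =b=> s2
  s1 = (0 + 0 + (0 + 0)) | (0 + 0) → stopped
  s2 = c.0 → =c=> s3
  s3 = 0 → stopped
Q's transition system — 3 states:
  t0 = b.0 + (0 + 0 + 0 | 0) + (0 + 0 + (0 + 0)) | a.(0 + 0) → =a=> t1, =b=> t2
  t1 = (0 + 0 + (0 + 0)) | (0 + 0) → stopped
  t2 = 0 → stopped
Trace ⟨bc⟩ through P, begin at {s0}:
  after b @ step 1: {s2}
  after c @ step 2: {s3}
  P completes σ.
Trace ⟨bc⟩ through Q, begin at {t0}:
  after b @ step 1: {t2}
  after c @ step 2: no successor for Q

traces(P) ≠ traces(Q) — witness ⟨bc⟩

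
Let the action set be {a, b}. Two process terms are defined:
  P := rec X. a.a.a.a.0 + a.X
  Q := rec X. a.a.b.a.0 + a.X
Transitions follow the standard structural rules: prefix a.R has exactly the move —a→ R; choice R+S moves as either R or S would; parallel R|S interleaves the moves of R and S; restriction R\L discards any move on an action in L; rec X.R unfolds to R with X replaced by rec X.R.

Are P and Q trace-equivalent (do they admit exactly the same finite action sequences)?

Reachable graph of P (5 states):
  s0 = rec X. a.a.a.a.0 + a.X | =a=> s0, =a=> s1
  s1 = a.a.a.0 | =a=> s2
  s2 = a.a.0 | =a=> s3
  s3 = a.0 | =a=> s4
  s4 = 0 | (no moves)
Reachable graph of Q (5 states):
  t0 = rec X. a.a.b.a.0 + a.X | =a=> t0, =a=> t1
  t1 = a.b.a.0 | =a=> t2
  t2 = b.a.0 | =b=> t3
  t3 = a.0 | =a=> t4
  t4 = 0 | (no moves)
Executing aab from Q (initial set {t0}):
  [1] a ⇒ {t0, t1}
  [2] a ⇒ {t0, t1, t2}
  [3] b ⇒ {t3}
  ✓ Q
Executing aab from P (initial set {s0}):
  [1] a ⇒ {s0, s1}
  [2] a ⇒ {s0, s1, s2}
  [3] b ⇒ no successor for P

traces(P) ≠ traces(Q) — witness ⟨aab⟩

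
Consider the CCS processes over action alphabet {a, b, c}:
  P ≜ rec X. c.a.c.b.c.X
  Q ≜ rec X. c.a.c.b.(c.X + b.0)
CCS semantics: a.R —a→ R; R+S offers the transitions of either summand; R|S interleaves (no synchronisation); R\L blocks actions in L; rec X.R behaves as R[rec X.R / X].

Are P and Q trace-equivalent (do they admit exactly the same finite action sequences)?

traces(P) ≠ traces(Q) — witness ⟨cacbb⟩

P's transition system — 5 states:
  p0 = rec X. c.a.c.b.c.X | —c→ p1
  p1 = a.c.b.c.(rec X. c.a.c.b.c.X) | —a→ p2
  p2 = c.b.c.(rec X. c.a.c.b.c.X) | —c→ p3
  p3 = b.c.(rec X. c.a.c.b.c.X) | —b→ p4
  p4 = c.(rec X. c.a.c.b.c.X) | —c→ p0
Q's transition system — 6 states:
  q0 = rec X. c.a.c.b.(c.X + b.0) | —c→ q1
  q1 = a.c.b.(c.(rec X. c.a.c.b.(c.X + b.0)) + b.0) | —a→ q2
  q2 = c.b.(c.(rec X. c.a.c.b.(c.X + b.0)) + b.0) | —c→ q3
  q3 = b.(c.(rec X. c.a.c.b.(c.X + b.0)) + b.0) | —b→ q4
  q4 = c.(rec X. c.a.c.b.(c.X + b.0)) + b.0 | —b→ q5, —c→ q0
  q5 = 0 | (no moves)
Trace ⟨cacbb⟩ through Q, begin at {q0}:
  step 1 (c): {q1}
  step 2 (a): {q2}
  step 3 (c): {q3}
  step 4 (b): {q4}
  step 5 (b): {q5}
  Q completes σ.
Trace ⟨cacbb⟩ through P, begin at {p0}:
  step 1 (c): {p1}
  step 2 (a): {p2}
  step 3 (c): {p3}
  step 4 (b): {p4}
  step 5 (b): ∅  — P cannot continue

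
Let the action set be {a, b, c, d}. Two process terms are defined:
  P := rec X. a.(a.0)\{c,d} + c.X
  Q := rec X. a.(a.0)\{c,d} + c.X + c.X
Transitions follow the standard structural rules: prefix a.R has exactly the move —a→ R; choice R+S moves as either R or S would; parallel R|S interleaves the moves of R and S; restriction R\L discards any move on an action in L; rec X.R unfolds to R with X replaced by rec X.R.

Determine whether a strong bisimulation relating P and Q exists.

P's transition system — 3 states:
  u0 = rec X. a.(a.0)\{c,d} + c.X → —a→ u1, —c→ u0
  u1 = (a.0)\{c,d} → —a→ u2
  u2 = 0\{c,d} → (no moves)
Q's transition system — 3 states:
  v0 = rec X. a.(a.0)\{c,d} + c.X + c.X → —a→ v1, —c→ v0
  v1 = (a.0)\{c,d} → —a→ v2
  v2 = 0\{c,d} → (no moves)
Coarsest stable partition (strong bisimilarity classes):
  B0 = {u0, v0}
  B1 = {u1, v1}
  B2 = {u2, v2}
u0 ∈ B0, v0 ∈ B0 → same block

P ~ Q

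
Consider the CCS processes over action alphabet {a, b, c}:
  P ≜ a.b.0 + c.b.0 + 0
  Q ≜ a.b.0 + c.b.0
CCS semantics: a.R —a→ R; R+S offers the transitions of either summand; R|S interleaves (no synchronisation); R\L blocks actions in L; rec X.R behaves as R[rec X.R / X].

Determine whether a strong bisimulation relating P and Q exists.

bisimilar

LTS(P): 3 reachable states
  m0 = a.b.0 + c.b.0 + 0 → —a→ m1, —c→ m1
  m1 = b.0 → —b→ m2
  m2 = 0 → ·
LTS(Q): 3 reachable states
  n0 = a.b.0 + c.b.0 → —a→ n1, —c→ n1
  n1 = b.0 → —b→ n2
  n2 = 0 → ·
Coarsest stable partition (strong bisimilarity classes):
  B0 = {m0, n0}
  B1 = {m1, n1}
  B2 = {m2, n2}
m0 ∈ B0, n0 ∈ B0 → same block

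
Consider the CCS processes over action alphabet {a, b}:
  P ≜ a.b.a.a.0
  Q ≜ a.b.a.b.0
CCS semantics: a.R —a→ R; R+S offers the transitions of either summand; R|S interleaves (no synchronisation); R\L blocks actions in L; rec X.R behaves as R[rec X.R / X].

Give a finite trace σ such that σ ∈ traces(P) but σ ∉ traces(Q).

LTS(P): 5 reachable states
  m0 = a.b.a.a.0 ⊢ -a-> m1
  m1 = b.a.a.0 ⊢ -b-> m2
  m2 = a.a.0 ⊢ -a-> m3
  m3 = a.0 ⊢ -a-> m4
  m4 = 0 ⊢ (no moves)
LTS(Q): 5 reachable states
  n0 = a.b.a.b.0 ⊢ -a-> n1
  n1 = b.a.b.0 ⊢ -b-> n2
  n2 = a.b.0 ⊢ -a-> n3
  n3 = b.0 ⊢ -b-> n4
  n4 = 0 ⊢ (no moves)
Executing abaa from P (initial set {m0}):
  after a @ step 1: {m1}
  after b @ step 2: {m2}
  after a @ step 3: {m3}
  after a @ step 4: {m4}
  — P admits the full trace.
Executing abaa from Q (initial set {n0}):
  after a @ step 1: {n1}
  after b @ step 2: {n2}
  after a @ step 3: {n3}
  after a @ step 4: ∅  — Q cannot continue

abaa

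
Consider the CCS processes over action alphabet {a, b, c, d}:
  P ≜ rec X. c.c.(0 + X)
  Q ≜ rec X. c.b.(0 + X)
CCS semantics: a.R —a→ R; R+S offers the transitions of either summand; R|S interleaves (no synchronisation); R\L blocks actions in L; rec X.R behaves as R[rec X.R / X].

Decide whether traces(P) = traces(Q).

NO — witness ⟨cc⟩

LTS(P): 3 reachable states
  s0 = rec X. c.c.(0 + X) ⊢ -c-> s1
  s1 = c.(0 + (rec X. c.c.(0 + X))) ⊢ -c-> s2
  s2 = 0 + (rec X. c.c.(0 + X)) ⊢ -c-> s1
LTS(Q): 3 reachable states
  t0 = rec X. c.b.(0 + X) ⊢ -c-> t1
  t1 = b.(0 + (rec X. c.b.(0 + X))) ⊢ -b-> t2
  t2 = 0 + (rec X. c.b.(0 + X)) ⊢ -c-> t1
Trace ⟨cc⟩ through P, begin at {s0}:
  step 1 (c): {s1}
  step 2 (c): {s2}
  — P admits the full trace.
Trace ⟨cc⟩ through Q, begin at {t0}:
  step 1 (c): {t1}
  step 2 (c): no successor for Q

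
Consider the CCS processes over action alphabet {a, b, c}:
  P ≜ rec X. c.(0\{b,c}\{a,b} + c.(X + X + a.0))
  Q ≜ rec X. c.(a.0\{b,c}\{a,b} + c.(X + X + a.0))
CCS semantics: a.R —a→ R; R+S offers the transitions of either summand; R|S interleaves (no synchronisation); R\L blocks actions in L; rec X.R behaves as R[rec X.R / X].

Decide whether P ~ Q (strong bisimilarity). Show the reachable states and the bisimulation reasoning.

LTS(P): 4 reachable states
  m0 = rec X. c.(0\{b,c}\{a,b} + c.(X + X + a.0)) | —c→ m1
  m1 = 0\{b,c}\{a,b} + c.((rec X. c.(0\{b,c}\{a,b} + c.(X + X + a.0))) + (rec X. c.(0\{b,c}\{a,b} + c.(X + X + a.0))) + a.0) | —c→ m2
  m2 = (rec X. c.(0\{b,c}\{a,b} + c.(X + X + a.0))) + (rec X. c.(0\{b,c}\{a,b} + c.(X + X + a.0))) + a.0 | —a→ m3, —c→ m1
  m3 = 0 | stopped
LTS(Q): 5 reachable states
  n0 = rec X. c.(a.0\{b,c}\{a,b} + c.(X + X + a.0)) | —c→ n1
  n1 = a.0\{b,c}\{a,b} + c.((rec X. c.(a.0\{b,c}\{a,b} + c.(X + X + a.0))) + (rec X. c.(a.0\{b,c}\{a,b} + c.(X + X + a.0))) + a.0) | —a→ n2, —c→ n3
  n2 = 0\{b,c}\{a,b} | stopped
  n3 = (rec X. c.(a.0\{b,c}\{a,b} + c.(X + X + a.0))) + (rec X. c.(a.0\{b,c}\{a,b} + c.(X + X + a.0))) + a.0 | —a→ n4, —c→ n1
  n4 = 0 | stopped
Partition-refinement fixed point:
  B0 = {m0}
  B1 = {m1}
  B2 = {m2}
  B3 = {m3, n2, n4}
  B4 = {n0}
  B5 = {n1, n3}
m0 ∈ B0, n0 ∈ B4 → different blocks

not bisimilar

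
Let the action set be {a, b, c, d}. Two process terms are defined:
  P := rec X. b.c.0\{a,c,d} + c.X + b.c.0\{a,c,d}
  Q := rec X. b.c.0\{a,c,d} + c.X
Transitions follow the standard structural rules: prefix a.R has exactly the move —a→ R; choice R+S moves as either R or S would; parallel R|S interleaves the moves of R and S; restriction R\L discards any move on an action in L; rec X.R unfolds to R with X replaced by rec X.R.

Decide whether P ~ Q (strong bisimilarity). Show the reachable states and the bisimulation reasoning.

YES

LTS(P): 3 reachable states
  m0 = rec X. b.c.0\{a,c,d} + c.X + b.c.0\{a,c,d} | --b--▸ m1, --c--▸ m0
  m1 = c.0\{a,c,d} | --c--▸ m2
  m2 = 0\{a,c,d} | (no moves)
LTS(Q): 3 reachable states
  n0 = rec X. b.c.0\{a,c,d} + c.X | --b--▸ n1, --c--▸ n0
  n1 = c.0\{a,c,d} | --c--▸ n2
  n2 = 0\{a,c,d} | (no moves)
Bisimilarity quotient blocks:
  B0 = {m0, n0}
  B1 = {m1, n1}
  B2 = {m2, n2}
m0 ∈ B0, n0 ∈ B0 → same block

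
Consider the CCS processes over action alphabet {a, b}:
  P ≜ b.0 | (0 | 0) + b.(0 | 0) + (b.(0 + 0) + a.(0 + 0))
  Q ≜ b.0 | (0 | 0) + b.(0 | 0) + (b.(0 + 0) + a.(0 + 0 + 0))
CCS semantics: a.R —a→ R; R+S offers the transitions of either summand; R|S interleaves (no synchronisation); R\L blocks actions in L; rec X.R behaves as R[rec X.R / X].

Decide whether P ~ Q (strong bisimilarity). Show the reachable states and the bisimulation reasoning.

P's transition system — 4 states:
  u0 = b.0 | (0 | 0) + b.(0 | 0) + (b.(0 + 0) + a.(0 + 0)) | ··a··> u1, ··b··> u1, ··b··> u2, ··b··> u3
  u1 = 0 + 0 | deadlocked
  u2 = 0 | (0 | 0) | deadlocked
  u3 = 0 | 0 | deadlocked
Q's transition system — 5 states:
  v0 = b.0 | (0 | 0) + b.(0 | 0) + (b.(0 + 0) + a.(0 + 0 + 0)) | ··a··> v1, ··b··> v2, ··b··> v3, ··b··> v4
  v1 = 0 + 0 + 0 | deadlocked
  v2 = 0 + 0 | deadlocked
  v3 = 0 | (0 | 0) | deadlocked
  v4 = 0 | 0 | deadlocked
Bisimilarity quotient blocks:
  B0 = {u0, v0}
  B1 = {u1, u2, u3, v1, v2, v3, v4}
u0 ∈ B0, v0 ∈ B0 → same block

P ~ Q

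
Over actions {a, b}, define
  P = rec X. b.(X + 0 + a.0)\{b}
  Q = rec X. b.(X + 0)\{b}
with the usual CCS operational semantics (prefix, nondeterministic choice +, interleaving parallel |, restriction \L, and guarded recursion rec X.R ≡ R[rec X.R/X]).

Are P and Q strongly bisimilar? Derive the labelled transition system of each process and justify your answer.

not bisimilar

Reachable graph of P (3 states):
  m0 = rec X. b.(X + 0 + a.0)\{b} :: —b→ m1
  m1 = ((rec X. b.(X + 0 + a.0)\{b}) + 0 + a.0)\{b} :: —a→ m2
  m2 = 0\{b} :: ·
Reachable graph of Q (2 states):
  n0 = rec X. b.(X + 0)\{b} :: —b→ n1
  n1 = ((rec X. b.(X + 0)\{b}) + 0)\{b} :: ·
Partition-refinement fixed point:
  B0 = {m0}
  B1 = {m1}
  B2 = {m2, n1}
  B3 = {n0}
m0 ∈ B0, n0 ∈ B3 → different blocks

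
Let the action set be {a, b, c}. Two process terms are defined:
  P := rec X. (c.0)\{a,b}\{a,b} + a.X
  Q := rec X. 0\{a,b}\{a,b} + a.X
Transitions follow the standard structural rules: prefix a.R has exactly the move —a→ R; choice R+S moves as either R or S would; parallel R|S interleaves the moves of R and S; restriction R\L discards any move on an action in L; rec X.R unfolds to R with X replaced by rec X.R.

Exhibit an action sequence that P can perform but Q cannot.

c

LTS(P): 2 reachable states
  s0 = rec X. (c.0)\{a,b}\{a,b} + a.X has moves —a→ s0, —c→ s1
  s1 = 0\{a,b}\{a,b} has moves deadlocked
LTS(Q): 1 reachable states
  t0 = rec X. 0\{a,b}\{a,b} + a.X has moves —a→ t0
Executing c from P (initial set {s0}):
  after c @ step 1: {s1}
  P completes σ.
Executing c from Q (initial set {t0}):
  after c @ step 1: ∅  — Q cannot continue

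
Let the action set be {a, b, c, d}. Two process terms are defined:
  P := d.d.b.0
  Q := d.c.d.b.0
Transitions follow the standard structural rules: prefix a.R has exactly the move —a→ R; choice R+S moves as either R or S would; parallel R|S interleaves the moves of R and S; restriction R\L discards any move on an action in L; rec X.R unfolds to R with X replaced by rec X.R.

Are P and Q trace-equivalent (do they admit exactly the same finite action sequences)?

Reachable graph of P (4 states):
  s0 = d.d.b.0 | =d=> s1
  s1 = d.b.0 | =d=> s2
  s2 = b.0 | =b=> s3
  s3 = 0 | deadlocked
Reachable graph of Q (5 states):
  t0 = d.c.d.b.0 | =d=> t1
  t1 = c.d.b.0 | =c=> t2
  t2 = d.b.0 | =d=> t3
  t3 = b.0 | =b=> t4
  t4 = 0 | deadlocked
Executing dd from P (initial set {s0}):
  [1] d ⇒ {s1}
  [2] d ⇒ {s2}
  P completes σ.
Executing dd from Q (initial set {t0}):
  [1] d ⇒ {t1}
  [2] d ⇒ no successor for Q

traces(P) ≠ traces(Q) — witness ⟨dd⟩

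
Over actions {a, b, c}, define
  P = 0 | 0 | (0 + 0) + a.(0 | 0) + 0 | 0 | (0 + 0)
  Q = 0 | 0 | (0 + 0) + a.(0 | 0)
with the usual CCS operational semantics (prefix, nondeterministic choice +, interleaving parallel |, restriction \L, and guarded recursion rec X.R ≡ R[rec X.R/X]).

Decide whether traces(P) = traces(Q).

trace-equivalent

LTS(P): 2 reachable states
  s0 = 0 | 0 | (0 + 0) + a.(0 | 0) + 0 | 0 | (0 + 0) ⊢ -a-> s1
  s1 = 0 | 0 ⊢ stopped
LTS(Q): 2 reachable states
  t0 = 0 | 0 | (0 + 0) + a.(0 | 0) ⊢ -a-> t1
  t1 = 0 | 0 ⊢ stopped
Bisimilarity quotient blocks:
  B0 = {s0, t0}
  B1 = {s1, t1}
s0 ∈ B0, t0 ∈ B0 → same block
Bisimilar ⇒ trace-equivalent.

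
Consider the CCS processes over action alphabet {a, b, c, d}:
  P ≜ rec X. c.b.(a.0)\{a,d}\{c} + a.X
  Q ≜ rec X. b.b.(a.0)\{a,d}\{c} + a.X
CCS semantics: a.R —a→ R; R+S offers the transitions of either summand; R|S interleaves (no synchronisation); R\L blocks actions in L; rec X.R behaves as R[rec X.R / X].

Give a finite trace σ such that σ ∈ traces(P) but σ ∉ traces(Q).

c

LTS(P): 3 reachable states
  u0 = rec X. c.b.(a.0)\{a,d}\{c} + a.X has moves ··a··> u0, ··c··> u1
  u1 = b.(a.0)\{a,d}\{c} has moves ··b··> u2
  u2 = (a.0)\{a,d}\{c} has moves stopped
LTS(Q): 3 reachable states
  v0 = rec X. b.b.(a.0)\{a,d}\{c} + a.X has moves ··a··> v0, ··b··> v1
  v1 = b.(a.0)\{a,d}\{c} has moves ··b··> v2
  v2 = (a.0)\{a,d}\{c} has moves stopped
Run σ = ⟨c⟩ on P: start {u0}
  [1] c ⇒ {u1}
  — P admits the full trace.
Run σ = ⟨c⟩ on Q: start {v0}
  [1] c ⇒ ∅ (Q stuck)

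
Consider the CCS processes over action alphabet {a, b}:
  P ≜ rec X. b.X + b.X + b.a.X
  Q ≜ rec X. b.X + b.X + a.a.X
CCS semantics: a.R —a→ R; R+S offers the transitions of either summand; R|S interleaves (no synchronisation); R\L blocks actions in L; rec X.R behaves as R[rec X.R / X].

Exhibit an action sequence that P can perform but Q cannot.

bab

P's transition system — 2 states:
  s0 = rec X. b.X + b.X + b.a.X has moves ··b··> s0, ··b··> s1
  s1 = a.(rec X. b.X + b.X + b.a.X) has moves ··a··> s0
Q's transition system — 2 states:
  t0 = rec X. b.X + b.X + a.a.X has moves ··a··> t1, ··b··> t0
  t1 = a.(rec X. b.X + b.X + a.a.X) has moves ··a··> t0
Executing bab from P (initial set {s0}):
  after b @ step 1: {s0, s1}
  after a @ step 2: {s0}
  after b @ step 3: {s0, s1}
  — P admits the full trace.
Executing bab from Q (initial set {t0}):
  after b @ step 1: {t0}
  after a @ step 2: {t1}
  after b @ step 3: ∅  — Q cannot continue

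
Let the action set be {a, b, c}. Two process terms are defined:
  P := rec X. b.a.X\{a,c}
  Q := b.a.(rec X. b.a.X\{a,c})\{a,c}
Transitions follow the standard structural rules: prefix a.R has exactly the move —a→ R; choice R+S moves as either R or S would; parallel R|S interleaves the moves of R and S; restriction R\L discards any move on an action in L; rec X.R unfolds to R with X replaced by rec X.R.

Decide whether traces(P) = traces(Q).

trace-equivalent

P's transition system — 4 states:
  u0 = rec X. b.a.X\{a,c} ⊢ =b=> u1
  u1 = a.(rec X. b.a.X\{a,c})\{a,c} ⊢ =a=> u2
  u2 = (rec X. b.a.X\{a,c})\{a,c} ⊢ =b=> u3
  u3 = (a.(rec X. b.a.X\{a,c})\{a,c})\{a,c} ⊢ (no moves)
Q's transition system — 4 states:
  v0 = b.a.(rec X. b.a.X\{a,c})\{a,c} ⊢ =b=> v1
  v1 = a.(rec X. b.a.X\{a,c})\{a,c} ⊢ =a=> v2
  v2 = (rec X. b.a.X\{a,c})\{a,c} ⊢ =b=> v3
  v3 = (a.(rec X. b.a.X\{a,c})\{a,c})\{a,c} ⊢ (no moves)
Bisimilarity quotient blocks:
  B0 = {u0, v0}
  B1 = {u1, v1}
  B2 = {u2, v2}
  B3 = {u3, v3}
u0 ∈ B0, v0 ∈ B0 → same block
Bisimilar ⇒ trace-equivalent.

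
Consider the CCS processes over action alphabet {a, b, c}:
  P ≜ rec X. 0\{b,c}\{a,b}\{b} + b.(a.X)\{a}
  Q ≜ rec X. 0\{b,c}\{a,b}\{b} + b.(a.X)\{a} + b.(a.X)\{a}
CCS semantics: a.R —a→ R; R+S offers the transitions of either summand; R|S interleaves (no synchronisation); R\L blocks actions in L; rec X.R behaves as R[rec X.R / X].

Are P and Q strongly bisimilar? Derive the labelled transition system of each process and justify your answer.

YES

P's transition system — 2 states:
  u0 = rec X. 0\{b,c}\{a,b}\{b} + b.(a.X)\{a} | -b-> u1
  u1 = (a.(rec X. 0\{b,c}\{a,b}\{b} + b.(a.X)\{a}))\{a} | ·
Q's transition system — 2 states:
  v0 = rec X. 0\{b,c}\{a,b}\{b} + b.(a.X)\{a} + b.(a.X)\{a} | -b-> v1
  v1 = (a.(rec X. 0\{b,c}\{a,b}\{b} + b.(a.X)\{a} + b.(a.X)\{a}))\{a} | ·
Bisimilarity quotient blocks:
  B0 = {u0, v0}
  B1 = {u1, v1}
u0 ∈ B0, v0 ∈ B0 → same block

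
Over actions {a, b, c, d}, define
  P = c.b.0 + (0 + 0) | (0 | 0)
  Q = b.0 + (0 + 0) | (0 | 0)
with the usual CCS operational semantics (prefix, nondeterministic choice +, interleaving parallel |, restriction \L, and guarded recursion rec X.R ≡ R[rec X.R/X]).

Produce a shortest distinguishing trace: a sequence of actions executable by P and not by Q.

LTS(P): 3 reachable states
  m0 = c.b.0 + (0 + 0) | (0 | 0) → =c=> m1
  m1 = b.0 → =b=> m2
  m2 = 0 → stopped
LTS(Q): 2 reachable states
  n0 = b.0 + (0 + 0) | (0 | 0) → =b=> n1
  n1 = 0 → stopped
Run σ = ⟨c⟩ on P: start {m0}
  after c @ step 1: {m1}
  P completes σ.
Run σ = ⟨c⟩ on Q: start {n0}
  after c @ step 1: ∅  — Q cannot continue

c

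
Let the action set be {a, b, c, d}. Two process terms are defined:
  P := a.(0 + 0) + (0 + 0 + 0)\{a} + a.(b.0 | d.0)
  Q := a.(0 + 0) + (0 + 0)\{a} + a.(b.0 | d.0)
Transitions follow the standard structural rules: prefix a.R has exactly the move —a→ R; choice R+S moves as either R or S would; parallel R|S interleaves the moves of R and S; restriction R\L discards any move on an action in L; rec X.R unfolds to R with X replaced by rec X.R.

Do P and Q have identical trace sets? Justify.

LTS(P): 6 reachable states
  u0 = a.(0 + 0) + (0 + 0 + 0)\{a} + a.(b.0 | d.0) ⊢ -a-> u1, -a-> u2
  u1 = 0 + 0 ⊢ ·
  u2 = b.0 | d.0 ⊢ -b-> u3, -d-> u4
  u3 = 0 | d.0 ⊢ -d-> u5
  u4 = b.0 | 0 ⊢ -b-> u5
  u5 = 0 | 0 ⊢ ·
LTS(Q): 6 reachable states
  v0 = a.(0 + 0) + (0 + 0)\{a} + a.(b.0 | d.0) ⊢ -a-> v1, -a-> v2
  v1 = 0 + 0 ⊢ ·
  v2 = b.0 | d.0 ⊢ -b-> v3, -d-> v4
  v3 = 0 | d.0 ⊢ -d-> v5
  v4 = b.0 | 0 ⊢ -b-> v5
  v5 = 0 | 0 ⊢ ·
Bisimilarity quotient blocks:
  B0 = {u0, v0}
  B1 = {u1, u5, v1, v5}
  B2 = {u2, v2}
  B3 = {u4, v4}
  B4 = {u3, v3}
u0 ∈ B0, v0 ∈ B0 → same block
Bisimilar ⇒ trace-equivalent.

YES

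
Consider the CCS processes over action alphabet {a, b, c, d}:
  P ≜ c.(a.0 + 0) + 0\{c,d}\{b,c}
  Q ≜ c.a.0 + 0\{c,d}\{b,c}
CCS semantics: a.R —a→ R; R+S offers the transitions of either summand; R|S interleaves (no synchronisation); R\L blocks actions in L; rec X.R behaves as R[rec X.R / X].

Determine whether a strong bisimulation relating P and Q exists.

YES

Reachable graph of P (3 states):
  u0 = c.(a.0 + 0) + 0\{c,d}\{b,c} | ··c··> u1
  u1 = a.0 + 0 | ··a··> u2
  u2 = 0 | stopped
Reachable graph of Q (3 states):
  v0 = c.a.0 + 0\{c,d}\{b,c} | ··c··> v1
  v1 = a.0 | ··a··> v2
  v2 = 0 | stopped
Coarsest stable partition (strong bisimilarity classes):
  B0 = {u0, v0}
  B1 = {u1, v1}
  B2 = {u2, v2}
u0 ∈ B0, v0 ∈ B0 → same block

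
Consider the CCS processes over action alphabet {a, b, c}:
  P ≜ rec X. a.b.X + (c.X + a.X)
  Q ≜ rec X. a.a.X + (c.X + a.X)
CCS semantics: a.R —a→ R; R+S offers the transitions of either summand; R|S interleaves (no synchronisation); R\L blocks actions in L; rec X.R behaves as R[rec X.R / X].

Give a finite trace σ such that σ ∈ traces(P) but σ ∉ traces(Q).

ab

LTS(P): 2 reachable states
  p0 = rec X. a.b.X + (c.X + a.X) has moves =a=> p0, =a=> p1, =c=> p0
  p1 = b.(rec X. a.b.X + (c.X + a.X)) has moves =b=> p0
LTS(Q): 2 reachable states
  q0 = rec X. a.a.X + (c.X + a.X) has moves =a=> q0, =a=> q1, =c=> q0
  q1 = a.(rec X. a.a.X + (c.X + a.X)) has moves =a=> q0
Run σ = ⟨ab⟩ on P: start {p0}
  after a @ step 1: {p0, p1}
  after b @ step 2: {p0}
  P completes σ.
Run σ = ⟨ab⟩ on Q: start {q0}
  after a @ step 1: {q0, q1}
  after b @ step 2: ∅ (Q stuck)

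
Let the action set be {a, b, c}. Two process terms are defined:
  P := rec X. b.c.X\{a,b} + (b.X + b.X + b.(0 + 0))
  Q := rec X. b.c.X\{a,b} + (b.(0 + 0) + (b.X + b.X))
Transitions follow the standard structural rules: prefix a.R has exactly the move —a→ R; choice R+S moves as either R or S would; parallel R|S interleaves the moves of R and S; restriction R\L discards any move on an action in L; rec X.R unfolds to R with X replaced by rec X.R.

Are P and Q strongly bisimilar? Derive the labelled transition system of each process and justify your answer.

P ~ Q

Reachable graph of P (4 states):
  u0 = rec X. b.c.X\{a,b} + (b.X + b.X + b.(0 + 0)) ⊢ --b--▸ u0, --b--▸ u1, --b--▸ u2
  u1 = 0 + 0 ⊢ (no moves)
  u2 = c.(rec X. b.c.X\{a,b} + (b.X + b.X + b.(0 + 0)))\{a,b} ⊢ --c--▸ u3
  u3 = (rec X. b.c.X\{a,b} + (b.X + b.X + b.(0 + 0)))\{a,b} ⊢ (no moves)
Reachable graph of Q (4 states):
  v0 = rec X. b.c.X\{a,b} + (b.(0 + 0) + (b.X + b.X)) ⊢ --b--▸ v0, --b--▸ v1, --b--▸ v2
  v1 = 0 + 0 ⊢ (no moves)
  v2 = c.(rec X. b.c.X\{a,b} + (b.(0 + 0) + (b.X + b.X)))\{a,b} ⊢ --c--▸ v3
  v3 = (rec X. b.c.X\{a,b} + (b.(0 + 0) + (b.X + b.X)))\{a,b} ⊢ (no moves)
Coarsest stable partition (strong bisimilarity classes):
  B0 = {u0, v0}
  B1 = {u1, u3, v1, v3}
  B2 = {u2, v2}
u0 ∈ B0, v0 ∈ B0 → same block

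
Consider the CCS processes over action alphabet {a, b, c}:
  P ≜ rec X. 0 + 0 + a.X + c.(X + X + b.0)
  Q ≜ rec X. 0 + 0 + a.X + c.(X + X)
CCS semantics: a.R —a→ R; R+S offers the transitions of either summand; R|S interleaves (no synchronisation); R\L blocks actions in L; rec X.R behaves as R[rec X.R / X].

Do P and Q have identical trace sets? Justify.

P's transition system — 3 states:
  u0 = rec X. 0 + 0 + a.X + c.(X + X + b.0) → —a→ u0, —c→ u1
  u1 = (rec X. 0 + 0 + a.X + c.(X + X + b.0)) + (rec X. 0 + 0 + a.X + c.(X + X + b.0)) + b.0 → —a→ u0, —b→ u2, —c→ u1
  u2 = 0 → ·
Q's transition system — 2 states:
  v0 = rec X. 0 + 0 + a.X + c.(X + X) → —a→ v0, —c→ v1
  v1 = (rec X. 0 + 0 + a.X + c.(X + X)) + (rec X. 0 + 0 + a.X + c.(X + X)) → —a→ v0, —c→ v1
Trace ⟨cb⟩ through P, begin at {u0}:
  [1] c ⇒ {u1}
  [2] b ⇒ {u2}
  P completes σ.
Trace ⟨cb⟩ through Q, begin at {v0}:
  [1] c ⇒ {v1}
  [2] b ⇒ ∅  — Q cannot continue

NO — witness ⟨cb⟩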